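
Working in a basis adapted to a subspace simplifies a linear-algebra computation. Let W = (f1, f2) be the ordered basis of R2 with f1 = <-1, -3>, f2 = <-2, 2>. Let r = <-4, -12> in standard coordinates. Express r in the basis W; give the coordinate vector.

[r]_W is the unique c with M c = r, where M has columns f1, f2.
System: -c_1 - 2c_2 = -4, -3c_1 + 2c_2 = -12; solving gives c_1 = 4, c_2 = 0.
Check: 4f1 + 0·f2 = <-4, -12>.

<4, 0>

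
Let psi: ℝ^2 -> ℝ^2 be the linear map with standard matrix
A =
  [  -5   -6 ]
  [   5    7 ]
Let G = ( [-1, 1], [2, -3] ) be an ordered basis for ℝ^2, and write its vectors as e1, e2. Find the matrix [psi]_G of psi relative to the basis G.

The j-th column of [psi]_G is [psi(ej)]_G.
psi(e1) = A e1 = [-1, 2] = -e1 - e2, so column 1 is [-1, -1].
Repeating for e2 and assembling the columns gives [[-1, -2], [-1, 3]].

[[-1, -2], [-1, 3]]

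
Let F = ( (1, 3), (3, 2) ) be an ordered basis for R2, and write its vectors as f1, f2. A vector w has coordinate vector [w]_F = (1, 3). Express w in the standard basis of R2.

w = M [w]_F, where M has columns f1, f2.
Carrying out the matrix-vector product, w = (10, 9).

(10, 9)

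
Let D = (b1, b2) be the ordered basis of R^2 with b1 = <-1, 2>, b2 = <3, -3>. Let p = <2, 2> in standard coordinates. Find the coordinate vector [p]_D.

<4, 2>

We seek scalars with c_1 b1 + c_2 b2 = p; equivalently solve M c = p where the columns of M are b1, b2.
System: -c_1 + 3c_2 = 2, 2c_1 - 3c_2 = 2; solving gives c_1 = 4, c_2 = 2.
Check: 4b1 + 2b2 = <2, 2>.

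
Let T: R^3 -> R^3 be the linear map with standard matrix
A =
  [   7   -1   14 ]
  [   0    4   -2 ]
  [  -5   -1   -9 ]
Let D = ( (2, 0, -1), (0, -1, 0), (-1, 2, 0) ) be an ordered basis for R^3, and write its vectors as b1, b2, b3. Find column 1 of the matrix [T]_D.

(1, 2, 2)

Compute T(b1) = A b1 = (0, 2, -1) in standard coordinates.
Then write this in D-coordinates: solve for y in y_1 b1 + ... + y_3 b3 = (0, 2, -1).
This gives y = (1, 2, 2), which is column 1 of [T]_D.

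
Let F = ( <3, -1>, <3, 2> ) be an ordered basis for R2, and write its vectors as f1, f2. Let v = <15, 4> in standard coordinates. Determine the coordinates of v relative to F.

[v]_F is the unique c with M c = v, where M has columns f1, f2.
System: 3c_1 + 3c_2 = 15, -c_1 + 2c_2 = 4; solving gives c_1 = 2, c_2 = 3.
Check: 2f1 + 3f2 = <15, 4>.

<2, 3>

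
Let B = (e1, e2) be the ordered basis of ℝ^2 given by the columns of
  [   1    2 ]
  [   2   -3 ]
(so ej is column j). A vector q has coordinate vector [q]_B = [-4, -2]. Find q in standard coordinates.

The coordinates say q = -4e1 - 2e2; adding the scaled basis vectors gives [-8, -2].

[-8, -2]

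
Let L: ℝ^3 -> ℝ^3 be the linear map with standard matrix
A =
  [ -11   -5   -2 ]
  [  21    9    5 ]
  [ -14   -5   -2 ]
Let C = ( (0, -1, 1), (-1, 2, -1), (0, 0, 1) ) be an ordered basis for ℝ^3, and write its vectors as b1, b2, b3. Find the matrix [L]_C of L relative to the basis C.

With P the matrix whose columns are b1, ..., b3, [L]_C = P^(-1) A P.
Column by column: L(b1) = A b1 = (3, -4, 3); its C-coordinates (-2, -3, 2) give column 1.
Continuing for each basis vector yields [L]_C = [[-2, 2, -1], [-3, -3, 2], [2, 1, 1]].

[[-2, 2, -1], [-3, -3, 2], [2, 1, 1]]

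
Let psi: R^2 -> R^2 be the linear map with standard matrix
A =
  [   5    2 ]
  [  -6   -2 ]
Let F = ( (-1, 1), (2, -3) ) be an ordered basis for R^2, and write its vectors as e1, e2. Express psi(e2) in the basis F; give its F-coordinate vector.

(0, 2)

Column 2 of [psi]_F is the F-coordinate vector of psi(e2).
In standard coordinates psi(e2) = A e2 = (4, -6).
Converting to F: (4, -6) = 0·e1 + 2e2, so the coordinate vector is (0, 2).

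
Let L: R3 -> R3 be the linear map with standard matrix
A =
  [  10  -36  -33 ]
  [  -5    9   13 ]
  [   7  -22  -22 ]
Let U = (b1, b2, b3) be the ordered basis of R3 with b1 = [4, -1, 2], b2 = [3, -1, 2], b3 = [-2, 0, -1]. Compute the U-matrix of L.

[[1, 0, 0], [2, -2, 3], [0, -3, -2]]

Let P have columns b1, ..., b3. Then [L]_U = P^(-1) A P.
Here det P = 1, so P^(-1) is integer; computing A P first and then P^(-1)(A P) gives [[1, 0, 0], [2, -2, 3], [0, -3, -2]].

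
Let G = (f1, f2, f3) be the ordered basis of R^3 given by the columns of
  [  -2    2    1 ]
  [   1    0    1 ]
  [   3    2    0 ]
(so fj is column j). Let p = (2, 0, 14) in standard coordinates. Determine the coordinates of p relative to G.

[p]_G is the unique c with M c = p, where M has columns f1, ..., f3.
Solving this 3x3 system gives c = (2, 4, -2).
Check: 2f1 + 4f2 - 2f3 = (2, 0, 14).

(2, 4, -2)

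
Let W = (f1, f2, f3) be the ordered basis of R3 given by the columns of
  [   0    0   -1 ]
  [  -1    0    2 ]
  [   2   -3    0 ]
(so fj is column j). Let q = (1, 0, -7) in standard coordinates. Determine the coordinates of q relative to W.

We seek scalars with c_1 f1 + ... + c_3 f3 = q; equivalently solve M c = q where the columns of M are f1, ..., f3.
Row-reducing the augmented matrix [M | q] gives c = (-2, 1, -1).
Check: -2f1 + f2 - f3 = (1, 0, -7).

(-2, 1, -1)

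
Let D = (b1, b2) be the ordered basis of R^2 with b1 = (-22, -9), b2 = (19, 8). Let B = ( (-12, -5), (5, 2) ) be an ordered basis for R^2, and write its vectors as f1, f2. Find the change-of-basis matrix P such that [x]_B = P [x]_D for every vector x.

[[1, -2], [-2, -1]]

Column j of P is [bj]_B, since P maps D-coordinates to B-coordinates.
Expressing b1 in B: b1 = f1 - 2f2, so column 1 of P is (1, -2).
Doing the same for each bj gives P = [[1, -2], [-2, -1]].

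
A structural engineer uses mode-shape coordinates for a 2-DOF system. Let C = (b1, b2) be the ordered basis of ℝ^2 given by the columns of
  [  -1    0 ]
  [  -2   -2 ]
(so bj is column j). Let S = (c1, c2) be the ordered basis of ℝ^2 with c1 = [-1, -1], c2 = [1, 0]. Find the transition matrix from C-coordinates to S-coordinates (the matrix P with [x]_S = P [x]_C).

Column j of P is [bj]_S, since P maps C-coordinates to S-coordinates.
Expressing b1 in S: b1 = 2c1 + c2, so column 1 of P is [2, 1].
Doing the same for each bj gives P = [[2, 2], [1, 2]].

[[2, 2], [1, 2]]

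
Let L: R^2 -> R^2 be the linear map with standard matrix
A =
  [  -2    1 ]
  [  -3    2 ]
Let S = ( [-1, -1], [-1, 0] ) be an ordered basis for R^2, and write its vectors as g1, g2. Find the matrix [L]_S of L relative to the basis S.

The j-th column of [L]_S is [L(gj)]_S.
L(g1) = A g1 = [1, 1] = -g1 + 0·g2, so column 1 is [-1, 0].
Repeating for g2 and assembling the columns gives [[-1, -3], [0, 1]].

[[-1, -3], [0, 1]]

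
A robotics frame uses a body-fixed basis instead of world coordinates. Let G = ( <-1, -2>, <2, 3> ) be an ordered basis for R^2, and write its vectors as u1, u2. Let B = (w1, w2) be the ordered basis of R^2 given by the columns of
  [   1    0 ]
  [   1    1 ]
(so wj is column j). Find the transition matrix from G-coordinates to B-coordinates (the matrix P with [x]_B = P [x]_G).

Take x = uj: its G-coordinates are the j-th standard unit vector, so P e_j — column j of P — equals [uj]_B.
u1 = -w1 - w2, giving column 1 = <-1, -1>; repeating for each j gives P = [[-1, 2], [-1, 1]].

[[-1, 2], [-1, 1]]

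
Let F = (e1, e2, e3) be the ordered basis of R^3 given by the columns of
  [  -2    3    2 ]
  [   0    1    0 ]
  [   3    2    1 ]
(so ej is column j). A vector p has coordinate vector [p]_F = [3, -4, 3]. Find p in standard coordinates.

[-12, -4, 4]

p = M [p]_F, where M has columns e1, ..., e3.
Carrying out the matrix-vector product, p = [-12, -4, 4].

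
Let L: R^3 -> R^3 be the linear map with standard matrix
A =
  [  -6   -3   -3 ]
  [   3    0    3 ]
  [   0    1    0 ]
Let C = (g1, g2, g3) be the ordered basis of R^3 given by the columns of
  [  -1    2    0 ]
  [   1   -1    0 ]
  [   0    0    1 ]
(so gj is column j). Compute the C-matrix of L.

The j-th column of [L]_C is [L(gj)]_C.
L(g1) = A g1 = (3, -3, 1) = -3g1 + 0·g2 + g3, so column 1 is (-3, 0, 1).
Repeating for g2, g3 and assembling the columns gives [[-3, 3, 3], [0, -3, 0], [1, -1, 0]].

[[-3, 3, 3], [0, -3, 0], [1, -1, 0]]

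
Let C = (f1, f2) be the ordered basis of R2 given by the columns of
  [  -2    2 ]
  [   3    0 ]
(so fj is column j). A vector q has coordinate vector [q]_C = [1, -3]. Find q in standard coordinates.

q = M [q]_C, where M has columns f1, f2.
Carrying out the matrix-vector product, q = [-8, 3].

[-8, 3]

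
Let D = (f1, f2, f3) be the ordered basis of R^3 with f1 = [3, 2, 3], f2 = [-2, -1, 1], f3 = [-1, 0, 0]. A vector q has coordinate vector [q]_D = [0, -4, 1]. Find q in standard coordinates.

q = M [q]_D, where M has columns f1, ..., f3.
Carrying out the matrix-vector product, q = [7, 4, -4].

[7, 4, -4]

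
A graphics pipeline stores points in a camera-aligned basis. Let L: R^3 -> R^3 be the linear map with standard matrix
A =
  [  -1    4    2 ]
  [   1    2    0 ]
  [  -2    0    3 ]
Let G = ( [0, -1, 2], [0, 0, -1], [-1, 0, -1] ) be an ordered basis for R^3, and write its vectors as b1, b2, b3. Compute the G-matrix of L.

Let P have columns b1, ..., b3. Then [L]_G = P^(-1) A P.
Here det P = -1, so P^(-1) is integer; computing A P first and then P^(-1)(A P) gives [[2, 0, 1], [-2, 1, 2], [0, 2, 1]].

[[2, 0, 1], [-2, 1, 2], [0, 2, 1]]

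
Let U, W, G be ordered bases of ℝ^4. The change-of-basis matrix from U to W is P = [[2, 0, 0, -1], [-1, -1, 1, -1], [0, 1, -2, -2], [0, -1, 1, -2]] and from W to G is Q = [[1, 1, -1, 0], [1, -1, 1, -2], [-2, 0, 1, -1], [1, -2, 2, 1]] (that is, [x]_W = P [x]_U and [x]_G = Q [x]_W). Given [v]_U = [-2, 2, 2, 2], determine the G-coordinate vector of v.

[0, -4, 10, -22]

Composing the changes, [v]_G = Q P [v]_U.
Q P = [[1, -2, 3, 0], [3, 4, -5, 2], [-4, 2, -3, 2], [4, 3, -5, -5]]; applying this to [-2, 2, 2, 2] gives [0, -4, 10, -22].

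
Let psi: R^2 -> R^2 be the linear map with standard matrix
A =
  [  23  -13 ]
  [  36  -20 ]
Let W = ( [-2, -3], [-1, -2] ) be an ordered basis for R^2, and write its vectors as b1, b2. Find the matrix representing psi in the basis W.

Let P have columns b1, b2. Then [psi]_W = P^(-1) A P.
Here det P = 1, so P^(-1) is integer; computing A P first and then P^(-1)(A P) gives [[2, -2], [3, 1]].

[[2, -2], [3, 1]]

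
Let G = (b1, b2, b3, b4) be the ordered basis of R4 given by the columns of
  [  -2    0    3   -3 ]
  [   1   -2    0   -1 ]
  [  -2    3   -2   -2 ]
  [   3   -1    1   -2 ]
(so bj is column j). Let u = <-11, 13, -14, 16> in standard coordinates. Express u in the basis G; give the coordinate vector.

<4, -4, -2, -1>

[u]_G is the unique c with M c = u, where M has columns b1, ..., b4.
Row-reducing the augmented matrix [M | u] gives c = (4, -4, -2, -1).
Check: 4b1 - 4b2 - 2b3 - b4 = <-11, 13, -14, 16>.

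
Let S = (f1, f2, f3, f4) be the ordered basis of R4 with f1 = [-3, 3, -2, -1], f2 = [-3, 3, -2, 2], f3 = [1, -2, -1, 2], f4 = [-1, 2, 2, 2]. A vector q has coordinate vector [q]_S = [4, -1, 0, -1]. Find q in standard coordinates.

The coordinates say q = 4f1 - f2 + 0·f3 - f4; adding the scaled basis vectors gives [-8, 7, -8, -8].

[-8, 7, -8, -8]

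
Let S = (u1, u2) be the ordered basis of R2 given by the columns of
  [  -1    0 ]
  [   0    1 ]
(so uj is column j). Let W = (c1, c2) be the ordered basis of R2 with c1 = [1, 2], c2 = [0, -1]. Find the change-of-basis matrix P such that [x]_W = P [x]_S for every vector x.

[[-1, 0], [-2, -1]]

Column j of P is [uj]_W, since P maps S-coordinates to W-coordinates.
Expressing u1 in W: u1 = -c1 - 2c2, so column 1 of P is [-1, -2].
Doing the same for each uj gives P = [[-1, 0], [-2, -1]].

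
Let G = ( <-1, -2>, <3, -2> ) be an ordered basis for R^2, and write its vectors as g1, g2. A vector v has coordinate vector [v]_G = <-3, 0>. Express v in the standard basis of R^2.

v = M [v]_G, where M has columns g1, g2.
Carrying out the matrix-vector product, v = <3, 6>.

<3, 6>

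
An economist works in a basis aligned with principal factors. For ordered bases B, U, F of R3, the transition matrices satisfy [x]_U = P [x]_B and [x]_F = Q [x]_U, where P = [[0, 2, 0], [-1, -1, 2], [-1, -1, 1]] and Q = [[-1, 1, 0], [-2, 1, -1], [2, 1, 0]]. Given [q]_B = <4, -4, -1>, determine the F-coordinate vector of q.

First [q]_U = P [q]_B = <-8, -2, -1>.
Then [q]_F = Q [q]_U = <6, 15, -18>.

<6, 15, -18>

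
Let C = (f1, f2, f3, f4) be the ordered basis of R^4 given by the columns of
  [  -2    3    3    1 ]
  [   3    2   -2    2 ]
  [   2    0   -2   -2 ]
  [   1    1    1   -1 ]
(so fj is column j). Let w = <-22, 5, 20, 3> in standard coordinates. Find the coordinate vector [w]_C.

<3, -1, -3, -4>

Write w = c_1 f1 + ... + c_4 f4 and solve for the c_i.
Row-reducing the augmented matrix [M | w] gives c = (3, -1, -3, -4).
Check: 3f1 - f2 - 3f3 - 4f4 = <-22, 5, 20, 3>.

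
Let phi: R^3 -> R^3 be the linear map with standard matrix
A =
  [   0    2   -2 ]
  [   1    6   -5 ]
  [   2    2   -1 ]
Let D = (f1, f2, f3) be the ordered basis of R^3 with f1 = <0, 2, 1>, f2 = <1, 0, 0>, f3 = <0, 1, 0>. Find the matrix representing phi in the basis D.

[[3, 2, 2], [2, 0, 2], [1, -3, 2]]

With P the matrix whose columns are f1, ..., f3, [phi]_D = P^(-1) A P.
Column by column: phi(f1) = A f1 = <2, 7, 3>; its D-coordinates <3, 2, 1> give column 1.
Continuing for each basis vector yields [phi]_D = [[3, 2, 2], [2, 0, 2], [1, -3, 2]].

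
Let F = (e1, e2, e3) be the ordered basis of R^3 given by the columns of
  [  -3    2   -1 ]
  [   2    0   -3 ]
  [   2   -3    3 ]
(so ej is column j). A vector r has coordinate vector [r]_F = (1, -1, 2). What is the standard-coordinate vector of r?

(-7, -4, 11)

By definition r = e1 - e2 + 2e3.
Summing componentwise gives (-7, -4, 11).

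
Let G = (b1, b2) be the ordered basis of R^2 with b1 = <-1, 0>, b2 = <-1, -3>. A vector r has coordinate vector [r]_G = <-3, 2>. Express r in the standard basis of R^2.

<1, -6>

By definition r = -3b1 + 2b2.
Summing componentwise gives <1, -6>.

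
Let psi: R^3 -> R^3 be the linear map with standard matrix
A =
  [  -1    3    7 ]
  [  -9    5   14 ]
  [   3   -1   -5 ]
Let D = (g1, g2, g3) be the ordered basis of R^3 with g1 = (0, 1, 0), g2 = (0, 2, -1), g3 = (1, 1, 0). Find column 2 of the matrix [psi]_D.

(3, -3, -1)

Column 2 of [psi]_D is the D-coordinate vector of psi(g2).
In standard coordinates psi(g2) = A g2 = (-1, -4, 3).
Converting to D: (-1, -4, 3) = 3g1 - 3g2 - g3, so the coordinate vector is (3, -3, -1).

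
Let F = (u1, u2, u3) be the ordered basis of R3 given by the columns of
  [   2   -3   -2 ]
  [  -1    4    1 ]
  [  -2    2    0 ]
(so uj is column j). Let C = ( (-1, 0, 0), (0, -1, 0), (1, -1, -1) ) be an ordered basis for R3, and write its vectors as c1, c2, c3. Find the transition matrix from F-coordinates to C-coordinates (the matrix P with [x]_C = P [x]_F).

Take x = uj: its F-coordinates are the j-th standard unit vector, so P e_j — column j of P — equals [uj]_C.
u1 = 0·c1 - c2 + 2c3, giving column 1 = (0, -1, 2); repeating for each j gives P = [[0, 1, 2], [-1, -2, -1], [2, -2, 0]].

[[0, 1, 2], [-1, -2, -1], [2, -2, 0]]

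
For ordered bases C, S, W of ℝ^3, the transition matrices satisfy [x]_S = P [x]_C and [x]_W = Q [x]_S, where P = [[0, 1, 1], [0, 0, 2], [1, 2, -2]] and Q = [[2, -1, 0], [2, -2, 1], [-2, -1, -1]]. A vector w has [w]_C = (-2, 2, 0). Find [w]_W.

(4, 6, -6)

Apply P to get S-coordinates (2, 0, 2), then Q to get W-coordinates.
The result is [w]_W = (4, 6, -6).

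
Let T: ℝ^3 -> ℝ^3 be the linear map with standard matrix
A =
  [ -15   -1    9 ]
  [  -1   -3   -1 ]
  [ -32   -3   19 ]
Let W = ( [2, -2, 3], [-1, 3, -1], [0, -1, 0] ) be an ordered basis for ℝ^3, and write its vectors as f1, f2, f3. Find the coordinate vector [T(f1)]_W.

[0, 1, 2]

Column 1 of [T]_W is the W-coordinate vector of T(f1).
In standard coordinates T(f1) = A f1 = [-1, 1, -1].
Converting to W: [-1, 1, -1] = 0·f1 + f2 + 2f3, so the coordinate vector is [0, 1, 2].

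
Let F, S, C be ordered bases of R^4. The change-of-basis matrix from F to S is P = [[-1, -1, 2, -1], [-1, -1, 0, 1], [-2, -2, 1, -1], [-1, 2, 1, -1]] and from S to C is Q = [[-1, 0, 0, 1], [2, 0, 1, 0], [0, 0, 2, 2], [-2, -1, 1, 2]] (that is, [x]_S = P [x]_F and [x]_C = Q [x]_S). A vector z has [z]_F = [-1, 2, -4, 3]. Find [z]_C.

[10, -33, -22, 9]

Apply P to get S-coordinates [-12, 2, -9, -2], then Q to get C-coordinates.
The result is [z]_C = [10, -33, -22, 9].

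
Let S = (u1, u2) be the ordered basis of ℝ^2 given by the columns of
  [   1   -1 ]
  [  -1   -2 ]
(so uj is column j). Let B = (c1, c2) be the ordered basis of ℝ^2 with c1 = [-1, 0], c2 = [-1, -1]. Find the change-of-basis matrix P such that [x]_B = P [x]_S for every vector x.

Column j of P is [uj]_B, since P maps S-coordinates to B-coordinates.
Expressing u1 in B: u1 = -2c1 + c2, so column 1 of P is [-2, 1].
Doing the same for each uj gives P = [[-2, -1], [1, 2]].

[[-2, -1], [1, 2]]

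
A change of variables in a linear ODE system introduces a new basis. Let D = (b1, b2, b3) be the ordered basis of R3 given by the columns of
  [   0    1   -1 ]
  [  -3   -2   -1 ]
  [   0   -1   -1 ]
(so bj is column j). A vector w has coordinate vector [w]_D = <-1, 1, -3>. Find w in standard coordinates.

w = M [w]_D, where M has columns b1, ..., b3.
Carrying out the matrix-vector product, w = <4, 4, 2>.

<4, 4, 2>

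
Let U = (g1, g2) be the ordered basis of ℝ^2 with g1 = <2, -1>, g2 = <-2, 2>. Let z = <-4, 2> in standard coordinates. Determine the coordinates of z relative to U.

[z]_U is the unique c with M c = z, where M has columns g1, g2.
System: 2c_1 - 2c_2 = -4, -c_1 + 2c_2 = 2; solving gives c_1 = -2, c_2 = 0.
Check: -2g1 + 0·g2 = <-4, 2>.

<-2, 0>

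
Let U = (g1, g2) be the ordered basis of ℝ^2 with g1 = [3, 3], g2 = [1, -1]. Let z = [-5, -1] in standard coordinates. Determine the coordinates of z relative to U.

Write z = c_1 g1 + c_2 g2 and solve for the c_i.
System: 3c_1 + c_2 = -5, 3c_1 - c_2 = -1; solving gives c_1 = -1, c_2 = -2.
Check: -g1 - 2g2 = [-5, -1].

[-1, -2]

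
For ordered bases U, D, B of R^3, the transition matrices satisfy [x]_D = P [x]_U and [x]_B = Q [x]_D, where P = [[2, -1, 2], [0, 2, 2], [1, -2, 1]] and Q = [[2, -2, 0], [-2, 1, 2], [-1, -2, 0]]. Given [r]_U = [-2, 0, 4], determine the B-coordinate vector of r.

[-8, 4, -20]

Composing the changes, [r]_B = Q P [r]_U.
Q P = [[4, -6, 0], [-2, 0, 0], [-2, -3, -6]]; applying this to [-2, 0, 4] gives [-8, 4, -20].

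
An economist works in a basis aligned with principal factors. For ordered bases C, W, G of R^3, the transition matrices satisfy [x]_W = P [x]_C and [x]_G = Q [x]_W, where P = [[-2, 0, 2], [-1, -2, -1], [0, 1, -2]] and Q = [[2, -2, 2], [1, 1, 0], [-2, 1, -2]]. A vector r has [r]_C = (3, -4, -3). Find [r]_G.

(-36, -4, 28)

First [r]_W = P [r]_C = (-12, 8, 2).
Then [r]_G = Q [r]_W = (-36, -4, 28).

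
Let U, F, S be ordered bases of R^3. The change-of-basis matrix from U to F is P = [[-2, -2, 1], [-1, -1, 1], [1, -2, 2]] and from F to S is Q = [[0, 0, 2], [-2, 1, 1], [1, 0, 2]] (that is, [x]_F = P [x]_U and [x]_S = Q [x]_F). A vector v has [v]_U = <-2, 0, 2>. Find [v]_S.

Apply P to get F-coordinates <6, 4, 2>, then Q to get S-coordinates.
The result is [v]_S = <4, -6, 10>.

<4, -6, 10>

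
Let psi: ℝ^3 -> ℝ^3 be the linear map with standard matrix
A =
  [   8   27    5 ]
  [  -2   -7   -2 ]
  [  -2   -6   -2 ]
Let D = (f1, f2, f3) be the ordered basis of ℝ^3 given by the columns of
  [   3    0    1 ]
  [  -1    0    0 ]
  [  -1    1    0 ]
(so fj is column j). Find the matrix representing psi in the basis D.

Let P have columns f1, ..., f3. Then [psi]_D = P^(-1) A P.
Here det P = -1, so P^(-1) is integer; computing A P first and then P^(-1)(A P) gives [[-3, 2, 2], [-1, 0, 0], [1, -1, 2]].

[[-3, 2, 2], [-1, 0, 0], [1, -1, 2]]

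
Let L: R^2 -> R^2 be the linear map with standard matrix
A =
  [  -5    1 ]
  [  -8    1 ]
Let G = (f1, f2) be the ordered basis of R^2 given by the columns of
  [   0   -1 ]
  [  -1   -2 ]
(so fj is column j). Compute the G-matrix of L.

Let P have columns f1, f2. Then [L]_G = P^(-1) A P.
Here det P = -1, so P^(-1) is integer; computing A P first and then P^(-1)(A P) gives [[-1, 0], [1, -3]].

[[-1, 0], [1, -3]]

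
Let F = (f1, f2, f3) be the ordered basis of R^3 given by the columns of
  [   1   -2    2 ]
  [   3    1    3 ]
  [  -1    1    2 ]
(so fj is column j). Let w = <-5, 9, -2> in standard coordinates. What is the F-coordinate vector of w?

<3, 3, -1>

Write w = c_1 f1 + ... + c_3 f3 and solve for the c_i.
Gaussian elimination on [M | w] yields c = (3, 3, -1).
Check: 3f1 + 3f2 - f3 = <-5, 9, -2>.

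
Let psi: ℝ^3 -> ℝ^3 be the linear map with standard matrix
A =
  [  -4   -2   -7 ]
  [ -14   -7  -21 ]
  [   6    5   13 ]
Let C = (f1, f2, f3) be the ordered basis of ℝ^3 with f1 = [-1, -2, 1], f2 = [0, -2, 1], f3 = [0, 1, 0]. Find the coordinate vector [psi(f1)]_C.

[-1, -2, 1]

Column 1 of [psi]_C is the C-coordinate vector of psi(f1).
In standard coordinates psi(f1) = A f1 = [1, 7, -3].
Converting to C: [1, 7, -3] = -f1 - 2f2 + f3, so the coordinate vector is [-1, -2, 1].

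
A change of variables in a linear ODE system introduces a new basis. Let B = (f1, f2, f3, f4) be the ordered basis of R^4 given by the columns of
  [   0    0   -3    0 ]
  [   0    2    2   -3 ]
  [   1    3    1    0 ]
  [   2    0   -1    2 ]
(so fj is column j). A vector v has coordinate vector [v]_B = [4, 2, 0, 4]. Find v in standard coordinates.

By definition v = 4f1 + 2f2 + 0·f3 + 4f4.
Summing componentwise gives [0, -8, 10, 16].

[0, -8, 10, 16]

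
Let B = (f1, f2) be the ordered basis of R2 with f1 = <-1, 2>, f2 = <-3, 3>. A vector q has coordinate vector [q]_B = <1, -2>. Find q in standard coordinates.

<5, -4>

By definition q = f1 - 2f2.
Summing componentwise gives <5, -4>.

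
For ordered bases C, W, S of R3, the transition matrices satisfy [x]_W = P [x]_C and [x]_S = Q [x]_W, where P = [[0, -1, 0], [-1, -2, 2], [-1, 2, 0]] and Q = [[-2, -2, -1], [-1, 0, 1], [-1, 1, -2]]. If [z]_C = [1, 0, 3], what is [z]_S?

Apply P to get W-coordinates [0, 5, -1], then Q to get S-coordinates.
The result is [z]_S = [-9, -1, 7].

[-9, -1, 7]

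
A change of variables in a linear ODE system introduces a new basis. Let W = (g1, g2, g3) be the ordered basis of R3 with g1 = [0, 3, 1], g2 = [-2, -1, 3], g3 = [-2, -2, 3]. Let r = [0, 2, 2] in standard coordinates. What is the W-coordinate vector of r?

[2, -4, 4]

We seek scalars with c_1 g1 + ... + c_3 g3 = r; equivalently solve M c = r where the columns of M are g1, ..., g3.
Solving this 3x3 system gives c = (2, -4, 4).
Check: 2g1 - 4g2 + 4g3 = [0, 2, 2].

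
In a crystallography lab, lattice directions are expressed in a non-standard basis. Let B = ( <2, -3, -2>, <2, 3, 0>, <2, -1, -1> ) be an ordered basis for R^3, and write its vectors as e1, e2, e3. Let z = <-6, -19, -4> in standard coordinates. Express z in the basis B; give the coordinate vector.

[z]_B is the unique c with M c = z, where M has columns e1, ..., e3.
Row-reducing the augmented matrix [M | z] gives c = (3, -4, -2).
Check: 3e1 - 4e2 - 2e3 = <-6, -19, -4>.

<3, -4, -2>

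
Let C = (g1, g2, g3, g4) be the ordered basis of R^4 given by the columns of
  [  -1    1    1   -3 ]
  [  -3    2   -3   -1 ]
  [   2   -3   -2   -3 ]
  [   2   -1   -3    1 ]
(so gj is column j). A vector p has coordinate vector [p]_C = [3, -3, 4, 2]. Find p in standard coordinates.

The coordinates say p = 3g1 - 3g2 + 4g3 + 2g4; adding the scaled basis vectors gives [-8, -29, 1, -1].

[-8, -29, 1, -1]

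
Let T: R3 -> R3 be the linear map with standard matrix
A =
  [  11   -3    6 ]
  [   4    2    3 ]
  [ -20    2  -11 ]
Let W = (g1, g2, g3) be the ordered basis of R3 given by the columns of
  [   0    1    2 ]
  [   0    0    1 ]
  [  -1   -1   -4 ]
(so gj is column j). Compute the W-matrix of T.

With P the matrix whose columns are g1, ..., g3, [T]_W = P^(-1) A P.
Column by column: T(g1) = A g1 = [-6, -3, 11]; its W-coordinates [1, 0, -3] give column 1.
Continuing for each basis vector yields [T]_W = [[1, 2, 3], [0, 3, -1], [-3, 1, -2]].

[[1, 2, 3], [0, 3, -1], [-3, 1, -2]]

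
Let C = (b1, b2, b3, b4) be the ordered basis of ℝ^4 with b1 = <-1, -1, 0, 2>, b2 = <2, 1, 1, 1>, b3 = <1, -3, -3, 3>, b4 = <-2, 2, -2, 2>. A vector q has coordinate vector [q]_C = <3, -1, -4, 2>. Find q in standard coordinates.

q = M [q]_C, where M has columns b1, ..., b4.
Carrying out the matrix-vector product, q = <-13, 12, 7, -3>.

<-13, 12, 7, -3>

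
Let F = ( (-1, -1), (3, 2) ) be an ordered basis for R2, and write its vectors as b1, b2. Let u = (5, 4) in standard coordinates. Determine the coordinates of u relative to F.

We seek scalars with c_1 b1 + c_2 b2 = u; equivalently solve M c = u where the columns of M are b1, b2.
System: -c_1 + 3c_2 = 5, -c_1 + 2c_2 = 4; solving gives c_1 = -2, c_2 = 1.
Check: -2b1 + b2 = (5, 4).

(-2, 1)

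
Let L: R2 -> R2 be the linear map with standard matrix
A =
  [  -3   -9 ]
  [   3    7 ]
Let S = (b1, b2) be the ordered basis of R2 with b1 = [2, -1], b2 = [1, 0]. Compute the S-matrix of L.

[[1, -3], [1, 3]]

With P the matrix whose columns are b1, b2, [L]_S = P^(-1) A P.
Column by column: L(b1) = A b1 = [3, -1]; its S-coordinates [1, 1] give column 1.
Continuing for each basis vector yields [L]_S = [[1, -3], [1, 3]].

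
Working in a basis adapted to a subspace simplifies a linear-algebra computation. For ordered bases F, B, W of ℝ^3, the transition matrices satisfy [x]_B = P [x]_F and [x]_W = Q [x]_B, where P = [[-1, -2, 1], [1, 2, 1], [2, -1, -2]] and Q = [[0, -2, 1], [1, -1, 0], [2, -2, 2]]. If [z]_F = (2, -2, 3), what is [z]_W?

First [z]_B = P [z]_F = (5, 1, 0).
Then [z]_W = Q [z]_B = (-2, 4, 8).

(-2, 4, 8)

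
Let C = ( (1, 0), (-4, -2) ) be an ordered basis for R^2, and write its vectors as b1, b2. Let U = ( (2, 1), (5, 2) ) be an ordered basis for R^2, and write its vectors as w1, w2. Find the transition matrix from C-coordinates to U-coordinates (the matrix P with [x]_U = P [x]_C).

[[-2, -2], [1, 0]]

Take x = bj: its C-coordinates are the j-th standard unit vector, so P e_j — column j of P — equals [bj]_U.
b1 = -2w1 + w2, giving column 1 = (-2, 1); repeating for each j gives P = [[-2, -2], [1, 0]].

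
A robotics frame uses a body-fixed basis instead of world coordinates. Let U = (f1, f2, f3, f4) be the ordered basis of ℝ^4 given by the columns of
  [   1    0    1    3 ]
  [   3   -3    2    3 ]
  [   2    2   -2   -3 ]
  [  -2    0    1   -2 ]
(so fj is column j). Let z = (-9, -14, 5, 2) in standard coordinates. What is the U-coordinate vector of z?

(-2, -1, -4, -1)

We seek scalars with c_1 f1 + ... + c_4 f4 = z; equivalently solve M c = z where the columns of M are f1, ..., f4.
Gaussian elimination on [M | z] yields c = (-2, -1, -4, -1).
Check: -2f1 - f2 - 4f3 - f4 = (-9, -14, 5, 2).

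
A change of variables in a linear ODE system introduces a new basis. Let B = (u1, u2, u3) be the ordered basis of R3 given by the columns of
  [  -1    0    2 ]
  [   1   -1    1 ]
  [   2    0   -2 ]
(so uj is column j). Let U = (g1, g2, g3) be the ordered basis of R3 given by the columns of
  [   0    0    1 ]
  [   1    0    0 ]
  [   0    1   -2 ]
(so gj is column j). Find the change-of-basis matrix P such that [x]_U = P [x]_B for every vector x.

Column j of P is [uj]_U, since P maps B-coordinates to U-coordinates.
Expressing u1 in U: u1 = g1 + 0·g2 - g3, so column 1 of P is [1, 0, -1].
Doing the same for each uj gives P = [[1, -1, 1], [0, 0, 2], [-1, 0, 2]].

[[1, -1, 1], [0, 0, 2], [-1, 0, 2]]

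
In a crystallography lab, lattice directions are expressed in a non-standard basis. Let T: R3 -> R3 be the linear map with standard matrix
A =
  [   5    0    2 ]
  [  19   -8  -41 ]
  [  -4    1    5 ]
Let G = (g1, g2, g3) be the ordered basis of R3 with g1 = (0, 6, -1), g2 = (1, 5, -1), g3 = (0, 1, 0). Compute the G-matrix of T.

[[1, 1, -1], [-2, 3, 0], [-3, -1, -2]]

The j-th column of [T]_G is [T(gj)]_G.
T(g1) = A g1 = (-2, -7, 1) = g1 - 2g2 - 3g3, so column 1 is (1, -2, -3).
Repeating for g2, g3 and assembling the columns gives [[1, 1, -1], [-2, 3, 0], [-3, -1, -2]].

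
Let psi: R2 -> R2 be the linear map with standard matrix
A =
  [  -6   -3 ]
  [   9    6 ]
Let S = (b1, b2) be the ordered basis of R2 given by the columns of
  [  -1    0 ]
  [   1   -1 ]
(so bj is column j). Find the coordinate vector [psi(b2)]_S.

[-3, 3]

Compute psi(b2) = A b2 = [3, -6] in standard coordinates.
Then write this in S-coordinates: solve for y in y_1 b1 + y_2 b2 = [3, -6].
This gives y = [-3, 3], which is column 2 of [psi]_S.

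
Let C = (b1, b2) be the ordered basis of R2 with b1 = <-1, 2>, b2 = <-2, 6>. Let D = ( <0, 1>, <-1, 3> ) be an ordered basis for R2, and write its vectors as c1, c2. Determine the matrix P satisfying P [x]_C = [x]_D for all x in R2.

[[-1, 0], [1, 2]]

Column j of P is [bj]_D, since P maps C-coordinates to D-coordinates.
Expressing b1 in D: b1 = -c1 + c2, so column 1 of P is <-1, 1>.
Doing the same for each bj gives P = [[-1, 0], [1, 2]].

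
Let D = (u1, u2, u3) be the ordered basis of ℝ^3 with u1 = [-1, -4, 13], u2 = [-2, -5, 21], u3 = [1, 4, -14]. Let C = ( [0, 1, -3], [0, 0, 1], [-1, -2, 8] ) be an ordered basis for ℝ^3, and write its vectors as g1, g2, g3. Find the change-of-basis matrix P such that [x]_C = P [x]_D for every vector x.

Let M have columns uj and N have columns gj. Then for every x, N [x]_C = x = M [x]_D, so P = N^(-1) M.
Since det N = -1, N^(-1) has integer entries; multiplying gives P = [[-2, -1, 2], [-1, 2, 0], [1, 2, -1]].

[[-2, -1, 2], [-1, 2, 0], [1, 2, -1]]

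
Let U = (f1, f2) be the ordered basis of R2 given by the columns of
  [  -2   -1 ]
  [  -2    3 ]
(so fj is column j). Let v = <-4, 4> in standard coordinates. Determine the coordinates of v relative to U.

<1, 2>

Write v = c_1 f1 + c_2 f2 and solve for the c_i.
System: -2c_1 - c_2 = -4, -2c_1 + 3c_2 = 4; solving gives c_1 = 1, c_2 = 2.
Check: f1 + 2f2 = <-4, 4>.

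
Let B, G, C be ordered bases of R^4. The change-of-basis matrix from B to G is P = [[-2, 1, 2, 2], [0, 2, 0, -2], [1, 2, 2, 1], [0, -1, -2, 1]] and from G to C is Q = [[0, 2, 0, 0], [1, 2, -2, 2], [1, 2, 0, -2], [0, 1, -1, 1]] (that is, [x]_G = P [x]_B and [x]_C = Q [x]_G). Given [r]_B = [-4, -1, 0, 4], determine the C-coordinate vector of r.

[-20, 9, -15, -3]

First [r]_G = P [r]_B = [15, -10, -2, 5].
Then [r]_C = Q [r]_G = [-20, 9, -15, -3].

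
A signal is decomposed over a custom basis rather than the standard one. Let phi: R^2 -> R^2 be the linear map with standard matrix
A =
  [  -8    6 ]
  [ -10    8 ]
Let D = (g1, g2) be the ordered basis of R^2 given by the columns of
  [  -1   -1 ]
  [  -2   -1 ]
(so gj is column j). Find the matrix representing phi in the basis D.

With P the matrix whose columns are g1, g2, [phi]_D = P^(-1) A P.
Column by column: phi(g1) = A g1 = <-4, -6>; its D-coordinates <2, 2> give column 1.
Continuing for each basis vector yields [phi]_D = [[2, 0], [2, -2]].

[[2, 0], [2, -2]]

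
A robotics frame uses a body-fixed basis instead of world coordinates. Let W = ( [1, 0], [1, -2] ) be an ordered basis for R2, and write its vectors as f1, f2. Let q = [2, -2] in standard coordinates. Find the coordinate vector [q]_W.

[1, 1]

Write q = c_1 f1 + c_2 f2 and solve for the c_i.
System: c_1 + c_2 = 2, 0c_1 - 2c_2 = -2; solving gives c_1 = 1, c_2 = 1.
Check: f1 + f2 = [2, -2].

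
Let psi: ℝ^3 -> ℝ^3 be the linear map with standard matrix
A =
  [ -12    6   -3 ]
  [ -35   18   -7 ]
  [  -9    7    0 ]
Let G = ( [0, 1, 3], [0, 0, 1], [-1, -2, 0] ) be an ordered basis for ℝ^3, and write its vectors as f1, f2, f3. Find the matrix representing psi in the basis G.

[[3, -1, -1], [-2, 3, -2], [3, 3, 0]]

With P the matrix whose columns are f1, ..., f3, [psi]_G = P^(-1) A P.
Column by column: psi(f1) = A f1 = [-3, -3, 7]; its G-coordinates [3, -2, 3] give column 1.
Continuing for each basis vector yields [psi]_G = [[3, -1, -1], [-2, 3, -2], [3, 3, 0]].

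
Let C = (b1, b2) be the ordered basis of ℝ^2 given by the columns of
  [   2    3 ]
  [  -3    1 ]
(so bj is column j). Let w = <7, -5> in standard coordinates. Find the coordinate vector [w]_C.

[w]_C is the unique c with M c = w, where M has columns b1, b2.
System: 2c_1 + 3c_2 = 7, -3c_1 + c_2 = -5; solving gives c_1 = 2, c_2 = 1.
Check: 2b1 + b2 = <7, -5>.

<2, 1>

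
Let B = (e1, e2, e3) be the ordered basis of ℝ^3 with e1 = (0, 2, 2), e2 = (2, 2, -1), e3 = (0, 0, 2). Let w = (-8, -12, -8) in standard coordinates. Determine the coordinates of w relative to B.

We seek scalars with c_1 e1 + ... + c_3 e3 = w; equivalently solve M c = w where the columns of M are e1, ..., e3.
Row-reducing the augmented matrix [M | w] gives c = (-2, -4, -4).
Check: -2e1 - 4e2 - 4e3 = (-8, -12, -8).

(-2, -4, -4)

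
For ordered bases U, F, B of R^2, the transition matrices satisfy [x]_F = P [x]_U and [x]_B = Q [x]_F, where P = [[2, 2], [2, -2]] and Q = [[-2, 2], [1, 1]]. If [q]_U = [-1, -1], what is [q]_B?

[8, -4]

Apply P to get F-coordinates [-4, 0], then Q to get B-coordinates.
The result is [q]_B = [8, -4].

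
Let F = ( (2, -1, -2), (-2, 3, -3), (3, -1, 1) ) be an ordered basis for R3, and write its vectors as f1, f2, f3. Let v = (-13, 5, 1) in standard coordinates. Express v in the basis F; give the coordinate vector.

(-2, 0, -3)

Write v = c_1 f1 + ... + c_3 f3 and solve for the c_i.
Gaussian elimination on [M | v] yields c = (-2, 0, -3).
Check: -2f1 + 0·f2 - 3f3 = (-13, 5, 1).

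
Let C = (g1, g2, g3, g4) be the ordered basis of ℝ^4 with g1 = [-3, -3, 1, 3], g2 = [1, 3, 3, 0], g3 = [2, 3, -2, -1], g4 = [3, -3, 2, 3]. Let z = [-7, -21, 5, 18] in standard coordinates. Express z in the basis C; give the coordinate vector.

[4, -1, 0, 2]

We seek scalars with c_1 g1 + ... + c_4 g4 = z; equivalently solve M c = z where the columns of M are g1, ..., g4.
Solving this 4x4 system gives c = (4, -1, 0, 2).
Check: 4g1 - g2 + 0·g3 + 2g4 = [-7, -21, 5, 18].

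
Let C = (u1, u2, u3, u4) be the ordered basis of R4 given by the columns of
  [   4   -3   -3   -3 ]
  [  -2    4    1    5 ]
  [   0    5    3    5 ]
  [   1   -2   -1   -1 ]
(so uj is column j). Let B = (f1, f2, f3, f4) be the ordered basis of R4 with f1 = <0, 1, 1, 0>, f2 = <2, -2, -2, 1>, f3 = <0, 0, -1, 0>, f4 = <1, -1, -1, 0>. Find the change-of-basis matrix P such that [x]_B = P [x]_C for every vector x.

[[2, 1, -2, 2], [1, -2, -1, -1], [-2, -1, -2, 0], [2, 1, -1, -1]]

Let M have columns uj and N have columns fj. Then for every x, N [x]_B = x = M [x]_C, so P = N^(-1) M.
Since det N = -1, N^(-1) has integer entries; multiplying gives P = [[2, 1, -2, 2], [1, -2, -1, -1], [-2, -1, -2, 0], [2, 1, -1, -1]].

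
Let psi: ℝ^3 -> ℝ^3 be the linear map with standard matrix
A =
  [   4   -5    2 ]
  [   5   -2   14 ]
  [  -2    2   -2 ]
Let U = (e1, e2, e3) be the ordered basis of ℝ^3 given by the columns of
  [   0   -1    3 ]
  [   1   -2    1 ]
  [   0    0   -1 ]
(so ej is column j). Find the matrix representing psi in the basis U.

[[-2, -3, -1], [-1, 0, 1], [-2, 2, 2]]

Let P have columns e1, ..., e3. Then [psi]_U = P^(-1) A P.
Here det P = -1, so P^(-1) is integer; computing A P first and then P^(-1)(A P) gives [[-2, -3, -1], [-1, 0, 1], [-2, 2, 2]].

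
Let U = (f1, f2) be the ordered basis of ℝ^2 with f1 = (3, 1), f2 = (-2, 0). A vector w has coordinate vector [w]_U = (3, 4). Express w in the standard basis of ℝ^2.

The coordinates say w = 3f1 + 4f2; adding the scaled basis vectors gives (1, 3).

(1, 3)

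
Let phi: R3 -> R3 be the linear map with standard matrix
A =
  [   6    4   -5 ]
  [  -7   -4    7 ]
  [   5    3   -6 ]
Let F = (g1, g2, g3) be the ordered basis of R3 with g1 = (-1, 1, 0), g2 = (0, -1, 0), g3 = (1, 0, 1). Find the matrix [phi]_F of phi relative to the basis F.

[[0, 1, -2], [-3, -3, -2], [-2, -3, -1]]

Let P have columns g1, ..., g3. Then [phi]_F = P^(-1) A P.
Here det P = 1, so P^(-1) is integer; computing A P first and then P^(-1)(A P) gives [[0, 1, -2], [-3, -3, -2], [-2, -3, -1]].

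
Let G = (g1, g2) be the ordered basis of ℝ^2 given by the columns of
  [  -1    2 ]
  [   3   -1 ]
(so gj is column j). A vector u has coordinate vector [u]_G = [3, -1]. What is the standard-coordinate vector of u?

The coordinates say u = 3g1 - g2; adding the scaled basis vectors gives [-5, 10].

[-5, 10]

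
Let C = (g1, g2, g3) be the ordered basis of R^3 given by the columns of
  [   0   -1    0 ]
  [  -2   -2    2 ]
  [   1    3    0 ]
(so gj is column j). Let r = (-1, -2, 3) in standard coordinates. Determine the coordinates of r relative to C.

We seek scalars with c_1 g1 + ... + c_3 g3 = r; equivalently solve M c = r where the columns of M are g1, ..., g3.
Gaussian elimination on [M | r] yields c = (0, 1, 0).
Check: 0·g1 + g2 + 0·g3 = (-1, -2, 3).

(0, 1, 0)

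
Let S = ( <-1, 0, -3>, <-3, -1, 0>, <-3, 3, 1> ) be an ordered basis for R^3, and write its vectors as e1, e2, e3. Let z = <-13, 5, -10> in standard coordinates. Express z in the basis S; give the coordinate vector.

Write z = c_1 e1 + ... + c_3 e3 and solve for the c_i.
Row-reducing the augmented matrix [M | z] gives c = (4, 1, 2).
Check: 4e1 + e2 + 2e3 = <-13, 5, -10>.

<4, 1, 2>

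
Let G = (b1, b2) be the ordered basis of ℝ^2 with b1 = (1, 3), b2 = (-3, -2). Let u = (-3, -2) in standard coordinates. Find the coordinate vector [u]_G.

(0, 1)

We seek scalars with c_1 b1 + c_2 b2 = u; equivalently solve M c = u where the columns of M are b1, b2.
System: c_1 - 3c_2 = -3, 3c_1 - 2c_2 = -2; solving gives c_1 = 0, c_2 = 1.
Check: 0·b1 + b2 = (-3, -2).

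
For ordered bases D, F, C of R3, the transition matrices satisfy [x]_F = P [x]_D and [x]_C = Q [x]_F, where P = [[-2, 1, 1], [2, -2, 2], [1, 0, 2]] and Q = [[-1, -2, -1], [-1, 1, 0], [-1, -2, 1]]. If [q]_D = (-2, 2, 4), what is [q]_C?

(-16, -10, -4)

Composing the changes, [q]_C = Q P [q]_D.
Q P = [[-3, 3, -7], [4, -3, 1], [-1, 3, -3]]; applying this to (-2, 2, 4) gives (-16, -10, -4).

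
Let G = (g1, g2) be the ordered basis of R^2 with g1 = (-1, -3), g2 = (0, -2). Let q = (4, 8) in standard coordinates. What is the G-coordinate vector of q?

Write q = c_1 g1 + c_2 g2 and solve for the c_i.
System: -c_1 + 0c_2 = 4, -3c_1 - 2c_2 = 8; solving gives c_1 = -4, c_2 = 2.
Check: -4g1 + 2g2 = (4, 8).

(-4, 2)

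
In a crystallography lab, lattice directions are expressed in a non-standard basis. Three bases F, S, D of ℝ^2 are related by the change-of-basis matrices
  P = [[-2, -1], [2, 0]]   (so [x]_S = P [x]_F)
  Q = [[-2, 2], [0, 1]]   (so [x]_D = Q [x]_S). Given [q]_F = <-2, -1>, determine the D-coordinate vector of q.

Apply P to get S-coordinates <5, -4>, then Q to get D-coordinates.
The result is [q]_D = <-18, -4>.

<-18, -4>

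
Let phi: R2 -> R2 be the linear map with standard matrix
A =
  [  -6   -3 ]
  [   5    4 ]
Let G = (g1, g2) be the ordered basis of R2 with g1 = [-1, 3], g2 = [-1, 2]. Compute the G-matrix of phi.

With P the matrix whose columns are g1, g2, [phi]_G = P^(-1) A P.
Column by column: phi(g1) = A g1 = [-3, 7]; its G-coordinates [1, 2] give column 1.
Continuing for each basis vector yields [phi]_G = [[1, 3], [2, -3]].

[[1, 3], [2, -3]]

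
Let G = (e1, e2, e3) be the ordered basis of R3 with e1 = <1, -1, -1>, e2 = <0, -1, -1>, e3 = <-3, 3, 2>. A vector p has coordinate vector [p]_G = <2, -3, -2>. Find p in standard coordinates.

<8, -5, -3>

The coordinates say p = 2e1 - 3e2 - 2e3; adding the scaled basis vectors gives <8, -5, -3>.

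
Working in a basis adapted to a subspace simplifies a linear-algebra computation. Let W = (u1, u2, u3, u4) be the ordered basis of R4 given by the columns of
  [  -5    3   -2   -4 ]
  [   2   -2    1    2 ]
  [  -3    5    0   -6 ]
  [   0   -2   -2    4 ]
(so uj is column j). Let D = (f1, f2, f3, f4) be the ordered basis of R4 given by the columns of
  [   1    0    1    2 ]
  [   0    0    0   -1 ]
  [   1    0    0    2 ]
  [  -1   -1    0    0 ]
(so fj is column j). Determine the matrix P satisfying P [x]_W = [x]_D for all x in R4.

[[1, 1, 2, -2], [-1, 1, 0, -2], [-2, -2, -2, 2], [-2, 2, -1, -2]]

Let M have columns uj and N have columns fj. Then for every x, N [x]_D = x = M [x]_W, so P = N^(-1) M.
Since det N = 1, N^(-1) has integer entries; multiplying gives P = [[1, 1, 2, -2], [-1, 1, 0, -2], [-2, -2, -2, 2], [-2, 2, -1, -2]].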